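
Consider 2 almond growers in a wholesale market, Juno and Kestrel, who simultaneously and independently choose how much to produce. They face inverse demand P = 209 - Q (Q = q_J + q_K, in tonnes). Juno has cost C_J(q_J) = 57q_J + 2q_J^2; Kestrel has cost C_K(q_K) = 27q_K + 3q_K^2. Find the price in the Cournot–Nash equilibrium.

167

Juno's profit: π_J = (209 - Q)q_J - (57q_J + 2q_J²). Setting ∂π_J/∂q_J = 0: 152 - 6q_J - (q_K) = 0.
Kestrel's profit: π_K = (209 - Q)q_K - (27q_K + 3q_K²). Setting ∂π_K/∂q_K = 0: 182 - 8q_K - (q_J) = 0.
So q_J = (152 - q_K)/6 and q_K = (182 - q_J)/8.
Solving the pair: q_J = 22, q_K = 20.
Total output Q = 42, so price P = 209 - 42 = 167.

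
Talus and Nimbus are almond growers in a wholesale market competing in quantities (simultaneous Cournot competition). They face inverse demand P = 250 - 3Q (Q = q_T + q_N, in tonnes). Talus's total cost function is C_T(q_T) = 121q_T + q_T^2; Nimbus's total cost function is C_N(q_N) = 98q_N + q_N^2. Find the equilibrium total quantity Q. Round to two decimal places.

25.55

Talus's profit: π_T = (250 - 3Q)q_T - (121q_T + q_T²). Setting ∂π_T/∂q_T = 0: 129 - 8q_T - 3(q_N) = 0.
Nimbus's profit: π_N = (250 - 3Q)q_N - (98q_N + q_N²). Setting ∂π_N/∂q_N = 0: 152 - 8q_N - 3(q_T) = 0.
Best responses: q_T = (129 - 3q_N)/8, q_N = (152 - 3q_T)/8.
Solving the pair: q_T = 576/55, q_N = 829/55.
Total output Q = 576/55 + 829/55 = 281/11.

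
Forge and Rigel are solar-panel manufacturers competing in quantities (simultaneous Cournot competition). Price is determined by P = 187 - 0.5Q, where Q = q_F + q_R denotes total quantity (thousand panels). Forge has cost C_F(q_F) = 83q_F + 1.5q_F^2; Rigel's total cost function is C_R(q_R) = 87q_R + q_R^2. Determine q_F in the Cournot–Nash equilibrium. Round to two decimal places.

Forge's profit: π_F = (187 - 0.5Q)q_F - (83q_F + (3/2)q_F²). Setting ∂π_F/∂q_F = 0: 104 - 4q_F - (1/2)(q_R) = 0.
Rigel's profit: π_R = (187 - 0.5Q)q_R - (87q_R + q_R²). Setting ∂π_R/∂q_R = 0: 100 - 3q_R - (1/2)(q_F) = 0.
Best responses: q_F = (104 - (1/2)q_R)/4, q_R = (100 - (1/2)q_F)/3.
Substituting one into the other gives q_F = 1048/47 and q_R = 1392/47.

22.30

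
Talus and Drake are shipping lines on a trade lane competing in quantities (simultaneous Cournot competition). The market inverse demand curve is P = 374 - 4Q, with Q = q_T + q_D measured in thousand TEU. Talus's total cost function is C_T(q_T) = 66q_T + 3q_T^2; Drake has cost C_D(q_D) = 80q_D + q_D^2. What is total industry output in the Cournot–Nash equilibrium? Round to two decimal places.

Talus's profit: π_T = (374 - 4Q)q_T - (66q_T + 3q_T²). Setting ∂π_T/∂q_T = 0: 308 - 14q_T - 4(q_D) = 0.
Drake's first-order condition: 294 - 10q_D - 4(q_T) = 0.
Best responses: q_T = (308 - 4q_D)/14, q_D = (294 - 4q_T)/10.
Solving the pair: q_T = 476/31, q_D = 721/31.
Total output Q = 476/31 + 721/31 = 1197/31.

38.61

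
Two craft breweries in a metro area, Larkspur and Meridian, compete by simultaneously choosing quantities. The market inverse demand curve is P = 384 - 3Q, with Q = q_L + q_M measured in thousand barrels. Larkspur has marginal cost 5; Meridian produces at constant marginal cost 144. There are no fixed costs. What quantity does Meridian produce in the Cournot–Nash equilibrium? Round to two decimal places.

11.22

Larkspur's profit: π_L = (384 - 3Q)q_L - (5q_L). Setting ∂π_L/∂q_L = 0: 379 - 6q_L - 3(q_M) = 0.
Meridian's first-order condition: 240 - 6q_M - 3(q_L) = 0.
Rearranging gives the reaction functions q_L = (379 - 3q_M)/6 and q_M = (240 - 3q_L)/6.
Substituting one into the other gives q_L = 518/9 and q_M = 101/9.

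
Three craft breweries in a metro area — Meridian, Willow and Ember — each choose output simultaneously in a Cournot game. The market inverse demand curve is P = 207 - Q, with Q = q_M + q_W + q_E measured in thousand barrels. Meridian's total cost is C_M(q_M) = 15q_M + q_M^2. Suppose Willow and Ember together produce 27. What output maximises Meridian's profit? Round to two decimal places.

With rivals' combined output fixed at 27, Meridian's profit is π_M = (207 - 27 - q_M)q_M - (15q_M + q_M²) = (180 - q_M)q_M - (15q_M + q_M²).
∂π_M/∂q_M = 165 - 4q_M = 0, so q_M = 165/4.

41.25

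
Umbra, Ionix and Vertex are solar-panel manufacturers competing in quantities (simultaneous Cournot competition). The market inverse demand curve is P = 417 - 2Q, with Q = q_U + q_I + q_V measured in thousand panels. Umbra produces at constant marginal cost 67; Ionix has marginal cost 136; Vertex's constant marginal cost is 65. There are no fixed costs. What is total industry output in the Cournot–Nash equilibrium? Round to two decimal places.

122.88

Umbra's profit: π_U = (417 - 2Q)q_U - (67q_U). Setting ∂π_U/∂q_U = 0: 350 - 4q_U - 2(q_I + q_V) = 0.
Ionix's first-order condition: 281 - 4q_I - 2(q_U + q_V) = 0.
Vertex's profit: π_V = (417 - 2Q)q_V - (65q_V). Setting ∂π_V/∂q_V = 0: 352 - 4q_V - 2(q_U + q_I) = 0.
Adding the 3 conditions: 983 − 4Q − 4Q = 0, i.e. Q = 983/8.
Back-substituting: q_U = (350 − 983/4)/2 = 417/8, q_I = (281 − 983/4)/2 = 141/8, q_V = (352 − 983/4)/2 = 425/8.
Total output Q = 417/8 + 141/8 + 425/8 = 983/8.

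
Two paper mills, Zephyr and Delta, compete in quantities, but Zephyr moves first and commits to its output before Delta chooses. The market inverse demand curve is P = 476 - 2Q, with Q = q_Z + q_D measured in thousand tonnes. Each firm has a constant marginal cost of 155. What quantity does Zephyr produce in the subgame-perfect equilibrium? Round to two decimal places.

Solve by backward induction. Given q_Z, the follower Delta maximises π_D = (476 - 2q_Z - 2q_D)q_D - 155q_D.
Setting the follower's marginal profit to zero, 321 - 2q_Z - 4q_D = 0, i.e. q_D = (321 - 2q_Z)/4.
The leader anticipates this reaction. Substituting into P = 476 - 2Q gives P = 631/2 - q_Z, so π_Z = (631/2 - q_Z)q_Z - 155q_Z.
The leader's first-order condition 321/2 - 2q_Z = 0 yields q_Z = 321/4.
Then q_D = (321 - 2·(321/4))/4 = 321/8.

80.25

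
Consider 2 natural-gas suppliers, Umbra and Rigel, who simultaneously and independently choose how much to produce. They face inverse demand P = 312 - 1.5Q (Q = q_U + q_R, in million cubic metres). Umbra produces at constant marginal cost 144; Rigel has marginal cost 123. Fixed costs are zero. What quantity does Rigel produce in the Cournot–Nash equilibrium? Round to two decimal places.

Umbra's profit: π_U = (312 - 1.5Q)q_U - (144q_U). Setting ∂π_U/∂q_U = 0: 168 - 3q_U - (3/2)(q_R) = 0.
Rigel's first-order condition: 189 - 3q_R - (3/2)(q_U) = 0.
So q_U = (168 - (3/2)q_R)/3 and q_R = (189 - (3/2)q_U)/3.
Substituting one into the other gives q_U = 98/3 and q_R = 140/3.

46.67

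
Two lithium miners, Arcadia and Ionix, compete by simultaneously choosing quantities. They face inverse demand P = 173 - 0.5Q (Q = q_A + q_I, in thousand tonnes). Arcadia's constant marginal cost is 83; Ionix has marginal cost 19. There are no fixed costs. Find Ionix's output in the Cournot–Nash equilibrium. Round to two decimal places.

Arcadia's profit: π_A = (173 - 0.5Q)q_A - (83q_A). Setting ∂π_A/∂q_A = 0: 90 - q_A - (1/2)(q_I) = 0.
Ionix's profit: π_I = (173 - 0.5Q)q_I - (19q_I). Setting ∂π_I/∂q_I = 0: 154 - q_I - (1/2)(q_A) = 0.
Rearranging gives the reaction functions q_A = (90 - (1/2)q_I) and q_I = (154 - (1/2)q_A).
Substituting one into the other gives q_A = 52/3 and q_I = 436/3.

145.33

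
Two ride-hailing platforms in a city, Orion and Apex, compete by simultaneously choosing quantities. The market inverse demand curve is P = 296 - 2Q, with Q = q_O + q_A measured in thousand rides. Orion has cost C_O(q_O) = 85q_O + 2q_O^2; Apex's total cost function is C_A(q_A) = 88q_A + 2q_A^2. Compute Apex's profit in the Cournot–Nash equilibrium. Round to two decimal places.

Orion's profit: π_O = (296 - 2Q)q_O - (85q_O + 2q_O²). Setting ∂π_O/∂q_O = 0: 211 - 8q_O - 2(q_A) = 0.
Apex's first-order condition: 208 - 8q_A - 2(q_O) = 0.
Best responses: q_O = (211 - 2q_A)/8, q_A = (208 - 2q_O)/8.
Substituting one into the other gives q_O = 106/5 and q_A = 207/10.
Price P = 296 - 2·(419/10) = 1061/5.
Apex's profit: (1061/5)·(207/10) - 88·(207/10) - 2(207/10)² = 1713.9600.

1713.96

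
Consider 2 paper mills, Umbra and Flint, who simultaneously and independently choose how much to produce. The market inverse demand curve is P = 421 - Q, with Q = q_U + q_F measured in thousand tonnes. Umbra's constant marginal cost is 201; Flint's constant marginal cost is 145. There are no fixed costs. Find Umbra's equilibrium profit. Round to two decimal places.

2988.44

Umbra's profit: π_U = (421 - Q)q_U - (201q_U). Setting ∂π_U/∂q_U = 0: 220 - 2q_U - (q_F) = 0.
Flint's first-order condition: 276 - 2q_F - (q_U) = 0.
Rearranging gives the reaction functions q_U = (220 - q_F)/2 and q_F = (276 - q_U)/2.
Solving the pair: q_U = 164/3, q_F = 332/3.
Price P = 421 - 496/3 = 767/3.
Umbra's profit: (767/3 - 201)·(164/3) = 2988.4444.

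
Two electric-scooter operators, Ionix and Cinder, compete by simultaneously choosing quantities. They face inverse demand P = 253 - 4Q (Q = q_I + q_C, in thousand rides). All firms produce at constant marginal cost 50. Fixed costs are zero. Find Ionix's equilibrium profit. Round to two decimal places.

Each firm earns π_i = (253 - 4Q)q_i - 50q_i.
Setting ∂π_i/∂q_i = 0 with rivals' quantities fixed: 203 - 8q_i - 4q_j = 0.
By symmetry each firm produces the same amount; substituting q_j = q_i yields q_i = 203/12.
Price P = 253 - 4·(203/6) = 353/3.
Ionix's profit: (353/3 - 50)·(203/12) = 1144.6944.

1144.69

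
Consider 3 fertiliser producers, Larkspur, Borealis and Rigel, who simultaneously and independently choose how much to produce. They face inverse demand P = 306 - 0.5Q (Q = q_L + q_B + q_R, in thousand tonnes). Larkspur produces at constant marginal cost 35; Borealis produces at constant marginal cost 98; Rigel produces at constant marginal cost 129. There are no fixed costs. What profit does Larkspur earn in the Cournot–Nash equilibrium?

22898

Larkspur's profit: π_L = (306 - 0.5Q)q_L - (35q_L). Setting ∂π_L/∂q_L = 0: 271 - q_L - (1/2)(q_B + q_R) = 0.
Borealis's profit: π_B = (306 - 0.5Q)q_B - (98q_B). Setting ∂π_B/∂q_B = 0: 208 - q_B - (1/2)(q_L + q_R) = 0.
Rigel's profit: π_R = (306 - 0.5Q)q_R - (129q_R). Setting ∂π_R/∂q_R = 0: 177 - q_R - (1/2)(q_L + q_B) = 0.
Adding the 3 first-order conditions: 656 − 2Q = 0, so Q = 328.
Back-substituting: q_L = (271 − 164)/(1/2) = 214, q_B = (208 − 164)/(1/2) = 88, q_R = (177 − 164)/(1/2) = 26.
Price P = 306 - (1/2)·328 = 142.
Larkspur's profit: (142 - 35)·214 = 22898.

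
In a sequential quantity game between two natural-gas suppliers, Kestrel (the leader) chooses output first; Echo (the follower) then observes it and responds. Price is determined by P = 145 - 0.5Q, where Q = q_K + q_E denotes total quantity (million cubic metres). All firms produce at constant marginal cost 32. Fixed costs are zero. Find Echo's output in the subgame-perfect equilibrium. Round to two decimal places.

56.50

Solve by backward induction. Given q_K, the follower Echo maximises π_E = (145 - (1/2)q_K - (1/2)q_E)q_E - 32q_E.
Follower FOC: 113 - (1/2)q_K - q_E = 0, so q_E(q_K) = (113 - (1/2)q_K).
Kestrel substitutes q_E(q_K) into its own profit: π_K = q_K(145 - (1/2)q_K - (113 - (1/2)q_K)/2) - 32q_K = (177/2 - (1/4)q_K)q_K - 32q_K.
The leader's first-order condition 113/2 - (1/2)q_K = 0 yields q_K = 113.
Then q_E = (113 - (1/2)·113) = 113/2.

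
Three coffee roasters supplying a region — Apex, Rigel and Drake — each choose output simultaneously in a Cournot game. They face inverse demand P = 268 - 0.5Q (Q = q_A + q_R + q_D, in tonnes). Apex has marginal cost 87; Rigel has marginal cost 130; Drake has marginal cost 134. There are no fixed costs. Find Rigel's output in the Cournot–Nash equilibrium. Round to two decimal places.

49.50

Apex's profit: π_A = (268 - 0.5Q)q_A - (87q_A). Setting ∂π_A/∂q_A = 0: 181 - q_A - (1/2)(q_R + q_D) = 0.
Rigel's profit: π_R = (268 - 0.5Q)q_R - (130q_R). Setting ∂π_R/∂q_R = 0: 138 - q_R - (1/2)(q_A + q_D) = 0.
Drake's first-order condition: 134 - q_D - (1/2)(q_A + q_R) = 0.
Summing all 3 equations gives 453 − 2Q = 0, hence Q = 453/2.
Back-substituting: q_A = (181 − 453/4)/(1/2) = 271/2, q_R = (138 − 453/4)/(1/2) = 99/2, q_D = (134 − 453/4)/(1/2) = 83/2.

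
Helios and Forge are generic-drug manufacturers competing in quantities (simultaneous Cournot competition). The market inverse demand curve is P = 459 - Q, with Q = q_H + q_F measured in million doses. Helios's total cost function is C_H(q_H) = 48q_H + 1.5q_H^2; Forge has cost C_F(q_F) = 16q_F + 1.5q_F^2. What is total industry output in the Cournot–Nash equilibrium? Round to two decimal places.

142.33

Helios's profit: π_H = (459 - Q)q_H - (48q_H + (3/2)q_H²). Setting ∂π_H/∂q_H = 0: 411 - 5q_H - (q_F) = 0.
Forge's first-order condition: 443 - 5q_F - (q_H) = 0.
Best responses: q_H = (411 - q_F)/5, q_F = (443 - q_H)/5.
Solving the pair: q_H = 403/6, q_F = 451/6.
Total output Q = 403/6 + 451/6 = 427/3.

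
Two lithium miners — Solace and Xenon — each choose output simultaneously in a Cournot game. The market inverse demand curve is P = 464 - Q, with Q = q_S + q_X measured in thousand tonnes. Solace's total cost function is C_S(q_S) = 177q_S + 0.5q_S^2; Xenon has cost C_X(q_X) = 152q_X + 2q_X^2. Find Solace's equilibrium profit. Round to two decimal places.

Solace's profit: π_S = (464 - Q)q_S - (177q_S + (1/2)q_S²). Setting ∂π_S/∂q_S = 0: 287 - 3q_S - (q_X) = 0.
Xenon's profit: π_X = (464 - Q)q_X - (152q_X + 2q_X²). Setting ∂π_X/∂q_X = 0: 312 - 6q_X - (q_S) = 0.
Rearranging gives the reaction functions q_S = (287 - q_X)/3 and q_X = (312 - q_S)/6.
Substituting one into the other gives q_S = 1410/17 and q_X = 649/17.
Price P = 464 - 121.1176 = 342.8824.
Solace's profit: 342.8824·(1410/17) - 177·(1410/17) - (1/2)(1410/17)² = 10318.8581.

10318.86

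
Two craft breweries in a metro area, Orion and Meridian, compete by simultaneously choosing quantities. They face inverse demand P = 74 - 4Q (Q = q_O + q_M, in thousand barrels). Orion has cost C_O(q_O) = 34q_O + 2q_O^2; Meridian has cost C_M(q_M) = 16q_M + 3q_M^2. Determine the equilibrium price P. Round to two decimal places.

51.26

Orion's profit: π_O = (74 - 4Q)q_O - (34q_O + 2q_O²). Setting ∂π_O/∂q_O = 0: 40 - 12q_O - 4(q_M) = 0.
Meridian's first-order condition: 58 - 14q_M - 4(q_O) = 0.
Best responses: q_O = (40 - 4q_M)/12, q_M = (58 - 4q_O)/14.
Substituting one into the other gives q_O = 41/19 and q_M = 67/19.
Total output Q = 108/19, so price P = 74 - 4·(108/19) = 974/19.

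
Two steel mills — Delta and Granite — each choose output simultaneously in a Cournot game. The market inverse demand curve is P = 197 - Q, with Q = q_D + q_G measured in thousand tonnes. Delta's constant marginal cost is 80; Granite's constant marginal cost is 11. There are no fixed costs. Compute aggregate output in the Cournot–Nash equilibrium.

Delta's profit: π_D = (197 - Q)q_D - (80q_D). Setting ∂π_D/∂q_D = 0: 117 - 2q_D - (q_G) = 0.
Granite's profit: π_G = (197 - Q)q_G - (11q_G). Setting ∂π_G/∂q_G = 0: 186 - 2q_G - (q_D) = 0.
Rearranging gives the reaction functions q_D = (117 - q_G)/2 and q_G = (186 - q_D)/2.
Solving the pair: q_D = 16, q_G = 85.
Total output Q = 16 + 85 = 101.

101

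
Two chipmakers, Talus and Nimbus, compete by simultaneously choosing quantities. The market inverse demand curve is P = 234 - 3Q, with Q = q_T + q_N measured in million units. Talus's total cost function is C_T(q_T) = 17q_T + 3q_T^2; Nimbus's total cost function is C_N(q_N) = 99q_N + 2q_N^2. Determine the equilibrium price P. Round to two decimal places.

160.11

Talus's profit: π_T = (234 - 3Q)q_T - (17q_T + 3q_T²). Setting ∂π_T/∂q_T = 0: 217 - 12q_T - 3(q_N) = 0.
Nimbus's first-order condition: 135 - 10q_N - 3(q_T) = 0.
Best responses: q_T = (217 - 3q_N)/12, q_N = (135 - 3q_T)/10.
Substituting one into the other gives q_T = 1765/111 and q_N = 323/37.
Total output Q = 24.6306, so price P = 234 - 3·24.6306 = 160.1081.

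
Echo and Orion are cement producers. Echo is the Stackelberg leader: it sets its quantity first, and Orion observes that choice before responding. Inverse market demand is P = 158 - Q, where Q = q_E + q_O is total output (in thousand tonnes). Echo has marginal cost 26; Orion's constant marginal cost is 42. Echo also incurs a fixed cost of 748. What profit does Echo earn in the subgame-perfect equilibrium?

The follower Orion best-responds to any q_E: π_O = (158 - Q)q_O - 42q_O.
Follower FOC: 116 - q_E - 2q_O = 0, so q_O(q_E) = (116 - q_E)/2.
The leader anticipates this reaction. Substituting into P = 158 - Q gives P = 100 - (1/2)q_E, so π_E = (100 - (1/2)q_E)q_E - 26q_E.
The leader's first-order condition 74 - q_E = 0 yields q_E = 74.
Then q_O = (116 - 74)/2 = 21.
Price P = 158 - 95 = 63.
Echo's profit: (63 - 26)·74 - 748 = 1990.

1990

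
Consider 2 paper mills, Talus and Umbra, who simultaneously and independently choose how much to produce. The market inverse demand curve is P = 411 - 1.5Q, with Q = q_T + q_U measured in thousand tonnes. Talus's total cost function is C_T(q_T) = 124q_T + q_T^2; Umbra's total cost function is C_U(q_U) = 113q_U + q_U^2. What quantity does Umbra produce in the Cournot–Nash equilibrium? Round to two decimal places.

Talus's profit: π_T = (411 - 1.5Q)q_T - (124q_T + q_T²). Setting ∂π_T/∂q_T = 0: 287 - 5q_T - (3/2)(q_U) = 0.
Umbra's first-order condition: 298 - 5q_U - (3/2)(q_T) = 0.
Rearranging gives the reaction functions q_T = (287 - (3/2)q_U)/5 and q_U = (298 - (3/2)q_T)/5.
Substituting one into the other gives q_T = 304/7 and q_U = 326/7.

46.57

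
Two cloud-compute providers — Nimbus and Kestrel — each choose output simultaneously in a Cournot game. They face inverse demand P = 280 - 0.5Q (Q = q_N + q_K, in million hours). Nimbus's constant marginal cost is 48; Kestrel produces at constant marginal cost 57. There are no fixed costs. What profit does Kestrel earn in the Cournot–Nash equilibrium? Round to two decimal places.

Nimbus's profit: π_N = (280 - 0.5Q)q_N - (48q_N). Setting ∂π_N/∂q_N = 0: 232 - q_N - (1/2)(q_K) = 0.
Kestrel's first-order condition: 223 - q_K - (1/2)(q_N) = 0.
Rearranging gives the reaction functions q_N = (232 - (1/2)q_K) and q_K = (223 - (1/2)q_N).
Substituting one into the other gives q_N = 482/3 and q_K = 428/3.
Price P = 280 - (1/2)·(910/3) = 385/3.
Kestrel's profit: (385/3 - 57)·(428/3) = 10176.8889.

10176.89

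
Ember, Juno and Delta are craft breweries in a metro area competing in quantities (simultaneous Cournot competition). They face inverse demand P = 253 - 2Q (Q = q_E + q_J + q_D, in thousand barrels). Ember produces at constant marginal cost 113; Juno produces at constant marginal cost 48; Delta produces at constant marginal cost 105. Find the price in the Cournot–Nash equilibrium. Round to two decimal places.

129.75

Ember's profit: π_E = (253 - 2Q)q_E - (113q_E). Setting ∂π_E/∂q_E = 0: 140 - 4q_E - 2(q_J + q_D) = 0.
Juno's profit: π_J = (253 - 2Q)q_J - (48q_J). Setting ∂π_J/∂q_J = 0: 205 - 4q_J - 2(q_E + q_D) = 0.
Delta's first-order condition: 148 - 4q_D - 2(q_E + q_J) = 0.
Adding the 3 conditions: 493 − 4Q − 4Q = 0, i.e. Q = 493/8.
Back-substituting: q_E = (140 − 493/4)/2 = 67/8, q_J = (205 − 493/4)/2 = 327/8, q_D = (148 − 493/4)/2 = 99/8.
Total output Q = 493/8, so price P = 253 - 2·(493/8) = 519/4.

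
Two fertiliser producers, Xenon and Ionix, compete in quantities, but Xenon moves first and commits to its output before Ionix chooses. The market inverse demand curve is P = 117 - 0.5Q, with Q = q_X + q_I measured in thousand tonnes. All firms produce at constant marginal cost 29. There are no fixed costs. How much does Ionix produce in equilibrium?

The follower Ionix best-responds to any q_X: π_I = (117 - 0.5Q)q_I - 29q_I.
Setting the follower's marginal profit to zero, 88 - (1/2)q_X - q_I = 0, i.e. q_I = (88 - (1/2)q_X).
Xenon substitutes q_I(q_X) into its own profit: π_X = q_X(117 - (1/2)q_X - (88 - (1/2)q_X)/2) - 29q_X = (73 - (1/4)q_X)q_X - 29q_X.
Leader FOC: 44 - (1/2)q_X = 0, so q_X = 88.
Then q_I = (88 - (1/2)·88) = 44.

44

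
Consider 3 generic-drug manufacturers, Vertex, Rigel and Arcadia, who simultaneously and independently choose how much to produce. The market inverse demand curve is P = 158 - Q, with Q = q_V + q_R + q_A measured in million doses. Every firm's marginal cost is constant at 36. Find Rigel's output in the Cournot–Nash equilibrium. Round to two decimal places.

A representative firm's profit is π_i = q_i(158 - Q) - 36q_i.
Setting ∂π_i/∂q_i = 0 with rivals' quantities fixed: 122 - 2q_i - Σ_{j≠i} q_j = 0.
With identical firms every q_j equals q_i, so Σ_{j≠i} q_j = 2q_i and 122 = 4q_i, giving q_i = 61/2.

30.50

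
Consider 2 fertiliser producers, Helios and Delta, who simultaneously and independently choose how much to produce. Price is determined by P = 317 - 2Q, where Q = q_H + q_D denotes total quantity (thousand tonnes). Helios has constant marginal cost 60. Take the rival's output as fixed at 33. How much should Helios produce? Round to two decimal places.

With the rival's output fixed at 33, Helios's profit is π_H = (317 - 2·33 - 2q_H)q_H - (60q_H) = (251 - 2q_H)q_H - (60q_H).
∂π_H/∂q_H = 191 - 4q_H = 0, so q_H = 191/4.

47.75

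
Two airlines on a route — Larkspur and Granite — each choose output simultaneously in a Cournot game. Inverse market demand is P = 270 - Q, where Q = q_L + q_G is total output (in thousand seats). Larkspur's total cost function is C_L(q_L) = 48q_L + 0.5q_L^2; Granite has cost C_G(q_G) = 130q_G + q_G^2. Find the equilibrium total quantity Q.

86

Larkspur's profit: π_L = (270 - Q)q_L - (48q_L + (1/2)q_L²). Setting ∂π_L/∂q_L = 0: 222 - 3q_L - (q_G) = 0.
Granite's first-order condition: 140 - 4q_G - (q_L) = 0.
Rearranging gives the reaction functions q_L = (222 - q_G)/3 and q_G = (140 - q_L)/4.
Substituting one into the other gives q_L = 68 and q_G = 18.
Total output Q = 68 + 18 = 86.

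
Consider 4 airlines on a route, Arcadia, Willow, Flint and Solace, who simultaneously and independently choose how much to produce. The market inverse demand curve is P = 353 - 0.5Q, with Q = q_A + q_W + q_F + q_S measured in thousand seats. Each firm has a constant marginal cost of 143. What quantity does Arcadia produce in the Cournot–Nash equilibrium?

Each firm earns π_i = (353 - 0.5Q)q_i - 143q_i.
Setting ∂π_i/∂q_i = 0 with rivals' quantities fixed: 210 - q_i - (1/2)·Σ_{j≠i} q_j = 0.
With identical firms every q_j equals q_i, so Σ_{j≠i} q_j = 3q_i and 210 = (5/2)q_i, giving q_i = 84.

84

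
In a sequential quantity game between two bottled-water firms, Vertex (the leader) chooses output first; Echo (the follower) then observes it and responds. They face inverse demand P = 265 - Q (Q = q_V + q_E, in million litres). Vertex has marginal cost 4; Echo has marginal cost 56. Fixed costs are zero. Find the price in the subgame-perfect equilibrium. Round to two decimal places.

82.25

Solve by backward induction. Given q_V, the follower Echo maximises π_E = (265 - q_V - q_E)q_E - 56q_E.
∂π_E/∂q_E = 209 - q_V - 2q_E = 0 gives the reaction function q_E = (209 - q_V)/2.
The leader anticipates this reaction. Substituting into P = 265 - Q gives P = 321/2 - (1/2)q_V, so π_V = (321/2 - (1/2)q_V)q_V - 4q_V.
Maximising: ∂π_V/∂q_V = 313/2 - q_V = 0, giving q_V = 313/2.
Then q_E = (209 - 313/2)/2 = 105/4.
Total output Q = 731/4, so price P = 265 - 731/4 = 329/4.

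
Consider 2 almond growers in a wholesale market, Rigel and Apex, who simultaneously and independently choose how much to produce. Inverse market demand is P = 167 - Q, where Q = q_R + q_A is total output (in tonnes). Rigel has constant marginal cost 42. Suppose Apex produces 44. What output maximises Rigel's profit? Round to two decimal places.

With the rival's output fixed at 44, Rigel's profit is π_R = (167 - 44 - q_R)q_R - (42q_R) = (123 - q_R)q_R - (42q_R).
∂π_R/∂q_R = 81 - 2q_R = 0, so q_R = 81/2.

40.50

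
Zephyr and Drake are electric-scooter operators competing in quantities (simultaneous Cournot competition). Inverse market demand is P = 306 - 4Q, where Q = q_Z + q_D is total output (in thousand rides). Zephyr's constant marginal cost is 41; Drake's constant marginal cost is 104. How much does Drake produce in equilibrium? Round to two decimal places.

11.58

Zephyr's profit: π_Z = (306 - 4Q)q_Z - (41q_Z). Setting ∂π_Z/∂q_Z = 0: 265 - 8q_Z - 4(q_D) = 0.
Drake's profit: π_D = (306 - 4Q)q_D - (104q_D). Setting ∂π_D/∂q_D = 0: 202 - 8q_D - 4(q_Z) = 0.
So q_Z = (265 - 4q_D)/8 and q_D = (202 - 4q_Z)/8.
Solving the pair: q_Z = 82/3, q_D = 139/12.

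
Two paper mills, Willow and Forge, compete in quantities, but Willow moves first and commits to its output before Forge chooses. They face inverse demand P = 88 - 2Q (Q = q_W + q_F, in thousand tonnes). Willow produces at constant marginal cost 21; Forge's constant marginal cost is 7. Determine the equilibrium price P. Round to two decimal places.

Solve by backward induction. Given q_W, the follower Forge maximises π_F = (88 - 2q_W - 2q_F)q_F - 7q_F.
Setting the follower's marginal profit to zero, 81 - 2q_W - 4q_F = 0, i.e. q_F = (81 - 2q_W)/4.
The leader anticipates this reaction. Substituting into P = 88 - 2Q gives P = 95/2 - q_W, so π_W = (95/2 - q_W)q_W - 21q_W.
Maximising: ∂π_W/∂q_W = 53/2 - 2q_W = 0, giving q_W = 53/4.
Then q_F = (81 - 2·(53/4))/4 = 109/8.
Total output Q = 215/8, so price P = 88 - 2·(215/8) = 137/4.

34.25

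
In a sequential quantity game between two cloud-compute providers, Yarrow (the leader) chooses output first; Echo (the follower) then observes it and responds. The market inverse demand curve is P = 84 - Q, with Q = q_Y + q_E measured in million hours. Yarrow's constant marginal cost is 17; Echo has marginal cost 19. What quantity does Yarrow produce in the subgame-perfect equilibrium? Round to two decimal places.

The follower Echo best-responds to any q_Y: π_E = (84 - Q)q_E - 19q_E.
Setting the follower's marginal profit to zero, 65 - q_Y - 2q_E = 0, i.e. q_E = (65 - q_Y)/2.
Yarrow substitutes q_E(q_Y) into its own profit: π_Y = q_Y(84 - q_Y - (65 - q_Y)/2) - 17q_Y = (103/2 - (1/2)q_Y)q_Y - 17q_Y.
Leader FOC: 69/2 - q_Y = 0, so q_Y = 69/2.
Then q_E = (65 - 69/2)/2 = 61/4.

34.50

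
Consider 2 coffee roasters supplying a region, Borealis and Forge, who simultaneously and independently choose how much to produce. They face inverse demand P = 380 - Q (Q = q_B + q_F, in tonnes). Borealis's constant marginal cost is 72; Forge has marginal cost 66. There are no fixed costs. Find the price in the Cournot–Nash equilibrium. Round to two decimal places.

Borealis's profit: π_B = (380 - Q)q_B - (72q_B). Setting ∂π_B/∂q_B = 0: 308 - 2q_B - (q_F) = 0.
Forge's first-order condition: 314 - 2q_F - (q_B) = 0.
So q_B = (308 - q_F)/2 and q_F = (314 - q_B)/2.
Solving the pair: q_B = 302/3, q_F = 320/3.
Total output Q = 622/3, so price P = 380 - 622/3 = 518/3.

172.67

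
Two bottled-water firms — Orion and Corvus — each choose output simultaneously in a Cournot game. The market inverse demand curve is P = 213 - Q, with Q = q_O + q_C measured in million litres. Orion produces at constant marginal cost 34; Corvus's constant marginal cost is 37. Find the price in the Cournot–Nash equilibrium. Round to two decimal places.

Orion's profit: π_O = (213 - Q)q_O - (34q_O). Setting ∂π_O/∂q_O = 0: 179 - 2q_O - (q_C) = 0.
Corvus's first-order condition: 176 - 2q_C - (q_O) = 0.
Best responses: q_O = (179 - q_C)/2, q_C = (176 - q_O)/2.
Substituting one into the other gives q_O = 182/3 and q_C = 173/3.
Total output Q = 355/3, so price P = 213 - 355/3 = 284/3.

94.67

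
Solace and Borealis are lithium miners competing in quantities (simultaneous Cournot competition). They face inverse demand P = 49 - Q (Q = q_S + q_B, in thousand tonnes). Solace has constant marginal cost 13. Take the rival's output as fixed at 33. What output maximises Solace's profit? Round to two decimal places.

1.50

With the rival's output fixed at 33, Solace's profit is π_S = (49 - 33 - q_S)q_S - (13q_S) = (16 - q_S)q_S - (13q_S).
∂π_S/∂q_S = 3 - 2q_S = 0, so q_S = 3/2.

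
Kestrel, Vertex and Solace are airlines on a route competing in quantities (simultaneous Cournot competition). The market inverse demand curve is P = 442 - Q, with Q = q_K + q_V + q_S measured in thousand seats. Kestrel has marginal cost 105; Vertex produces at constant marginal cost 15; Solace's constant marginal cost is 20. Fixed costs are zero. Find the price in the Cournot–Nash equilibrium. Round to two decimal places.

145.50

Kestrel's profit: π_K = (442 - Q)q_K - (105q_K). Setting ∂π_K/∂q_K = 0: 337 - 2q_K - (q_V + q_S) = 0.
Vertex's profit: π_V = (442 - Q)q_V - (15q_V). Setting ∂π_V/∂q_V = 0: 427 - 2q_V - (q_K + q_S) = 0.
Solace's first-order condition: 422 - 2q_S - (q_K + q_V) = 0.
Adding the 3 conditions: 1186 − 2Q − 2Q = 0, i.e. Q = 593/2.
Back-substituting: q_K = (337 − 593/2) = 81/2, q_V = (427 − 593/2) = 261/2, q_S = (422 − 593/2) = 251/2.
Total output Q = 593/2, so price P = 442 - 593/2 = 291/2.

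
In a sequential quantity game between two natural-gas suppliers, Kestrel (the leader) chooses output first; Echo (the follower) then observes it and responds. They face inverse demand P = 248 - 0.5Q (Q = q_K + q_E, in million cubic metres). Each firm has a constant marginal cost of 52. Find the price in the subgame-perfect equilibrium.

The follower Echo best-responds to any q_K: π_E = (248 - 0.5Q)q_E - 52q_E.
Follower FOC: 196 - (1/2)q_K - q_E = 0, so q_E(q_K) = (196 - (1/2)q_K).
The leader anticipates this reaction. Substituting into P = 248 - 0.5Q gives P = 150 - (1/4)q_K, so π_K = (150 - (1/4)q_K)q_K - 52q_K.
The leader's first-order condition 98 - (1/2)q_K = 0 yields q_K = 196.
Then q_E = (196 - (1/2)·196) = 98.
Total output Q = 294, so price P = 248 - (1/2)·294 = 101.

101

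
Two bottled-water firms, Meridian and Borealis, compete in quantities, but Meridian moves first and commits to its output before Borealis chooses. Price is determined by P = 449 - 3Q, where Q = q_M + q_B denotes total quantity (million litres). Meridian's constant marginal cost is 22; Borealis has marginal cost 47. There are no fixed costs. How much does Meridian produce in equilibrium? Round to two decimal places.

The follower Borealis best-responds to any q_M: π_B = (449 - 3Q)q_B - 47q_B.
Follower FOC: 402 - 3q_M - 6q_B = 0, so q_B(q_M) = (402 - 3q_M)/6.
Meridian substitutes q_B(q_M) into its own profit: π_M = q_M(449 - 3q_M - (402 - 3q_M)/2) - 22q_M = (248 - (3/2)q_M)q_M - 22q_M.
The leader's first-order condition 226 - 3q_M = 0 yields q_M = 226/3.
Then q_B = (402 - 3·(226/3))/6 = 88/3.

75.33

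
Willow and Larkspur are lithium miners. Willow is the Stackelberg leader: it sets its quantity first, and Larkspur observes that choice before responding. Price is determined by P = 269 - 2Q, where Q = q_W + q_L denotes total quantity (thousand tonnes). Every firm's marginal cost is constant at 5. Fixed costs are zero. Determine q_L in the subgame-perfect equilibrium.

33

Solve by backward induction. Given q_W, the follower Larkspur maximises π_L = (269 - 2q_W - 2q_L)q_L - 5q_L.
∂π_L/∂q_L = 264 - 2q_W - 4q_L = 0 gives the reaction function q_L = (264 - 2q_W)/4.
Willow substitutes q_L(q_W) into its own profit: π_W = q_W(269 - 2q_W - (264 - 2q_W)/2) - 5q_W = (137 - q_W)q_W - 5q_W.
The leader's first-order condition 132 - 2q_W = 0 yields q_W = 66.
Then q_L = (264 - 2·66)/4 = 33.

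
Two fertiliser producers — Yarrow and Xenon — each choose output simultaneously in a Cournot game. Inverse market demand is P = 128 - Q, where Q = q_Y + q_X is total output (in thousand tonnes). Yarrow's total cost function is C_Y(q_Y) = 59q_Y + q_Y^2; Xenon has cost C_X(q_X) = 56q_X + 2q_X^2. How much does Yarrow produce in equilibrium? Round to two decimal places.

Yarrow's profit: π_Y = (128 - Q)q_Y - (59q_Y + q_Y²). Setting ∂π_Y/∂q_Y = 0: 69 - 4q_Y - (q_X) = 0.
Xenon's profit: π_X = (128 - Q)q_X - (56q_X + 2q_X²). Setting ∂π_X/∂q_X = 0: 72 - 6q_X - (q_Y) = 0.
Rearranging gives the reaction functions q_Y = (69 - q_X)/4 and q_X = (72 - q_Y)/6.
Substituting one into the other gives q_Y = 342/23 and q_X = 219/23.

14.87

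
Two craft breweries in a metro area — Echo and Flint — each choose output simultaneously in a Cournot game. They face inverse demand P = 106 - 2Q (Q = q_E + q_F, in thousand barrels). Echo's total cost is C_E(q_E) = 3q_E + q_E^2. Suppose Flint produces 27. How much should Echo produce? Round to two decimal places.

8.17

With the rival's output fixed at 27, Echo's profit is π_E = (106 - 2·27 - 2q_E)q_E - (3q_E + q_E²) = (52 - 2q_E)q_E - (3q_E + q_E²).
∂π_E/∂q_E = 49 - 6q_E = 0, so q_E = 49/6.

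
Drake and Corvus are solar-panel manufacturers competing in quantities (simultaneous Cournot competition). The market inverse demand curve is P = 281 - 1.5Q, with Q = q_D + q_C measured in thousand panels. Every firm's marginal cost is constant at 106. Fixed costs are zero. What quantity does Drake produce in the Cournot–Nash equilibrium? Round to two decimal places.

A representative firm's profit is π_i = q_i(281 - 1.5Q) - 106q_i.
Setting ∂π_i/∂q_i = 0 with rivals' quantities fixed: 175 - 3q_i - (3/2)q_j = 0.
By symmetry each firm produces the same amount; substituting q_j = q_i yields q_i = 175/(9/2) = 350/9.

38.89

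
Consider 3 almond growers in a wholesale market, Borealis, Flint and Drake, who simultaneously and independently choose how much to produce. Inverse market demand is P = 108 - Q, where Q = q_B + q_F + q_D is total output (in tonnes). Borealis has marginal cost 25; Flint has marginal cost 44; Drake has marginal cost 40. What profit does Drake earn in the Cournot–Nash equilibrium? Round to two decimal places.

Borealis's profit: π_B = (108 - Q)q_B - (25q_B). Setting ∂π_B/∂q_B = 0: 83 - 2q_B - (q_F + q_D) = 0.
Flint's profit: π_F = (108 - Q)q_F - (44q_F). Setting ∂π_F/∂q_F = 0: 64 - 2q_F - (q_B + q_D) = 0.
Drake's first-order condition: 68 - 2q_D - (q_B + q_F) = 0.
Adding the 3 conditions: 215 − 2Q − 2Q = 0, i.e. Q = 215/4.
Back-substituting: q_B = (83 − 215/4) = 117/4, q_F = (64 − 215/4) = 41/4, q_D = (68 − 215/4) = 57/4.
Price P = 108 - 215/4 = 217/4.
Drake's profit: (217/4 - 40)·(57/4) = 203.0625.

203.06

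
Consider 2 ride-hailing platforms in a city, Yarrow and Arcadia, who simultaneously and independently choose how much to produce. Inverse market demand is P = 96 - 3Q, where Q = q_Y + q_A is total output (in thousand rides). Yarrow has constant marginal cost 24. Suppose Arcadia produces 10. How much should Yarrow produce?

7

With the rival's output fixed at 10, Yarrow's profit is π_Y = (96 - 3·10 - 3q_Y)q_Y - (24q_Y) = (66 - 3q_Y)q_Y - (24q_Y).
∂π_Y/∂q_Y = 42 - 6q_Y = 0, so q_Y = 7.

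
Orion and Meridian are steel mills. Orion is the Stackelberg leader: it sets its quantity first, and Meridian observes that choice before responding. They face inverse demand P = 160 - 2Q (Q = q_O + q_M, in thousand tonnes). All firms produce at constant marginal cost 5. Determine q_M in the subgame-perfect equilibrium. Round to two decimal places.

19.38

The follower Meridian best-responds to any q_O: π_M = (160 - 2Q)q_M - 5q_M.
Follower FOC: 155 - 2q_O - 4q_M = 0, so q_M(q_O) = (155 - 2q_O)/4.
The leader anticipates this reaction. Substituting into P = 160 - 2Q gives P = 165/2 - q_O, so π_O = (165/2 - q_O)q_O - 5q_O.
Maximising: ∂π_O/∂q_O = 155/2 - 2q_O = 0, giving q_O = 155/4.
Then q_M = (155 - 2·(155/4))/4 = 155/8.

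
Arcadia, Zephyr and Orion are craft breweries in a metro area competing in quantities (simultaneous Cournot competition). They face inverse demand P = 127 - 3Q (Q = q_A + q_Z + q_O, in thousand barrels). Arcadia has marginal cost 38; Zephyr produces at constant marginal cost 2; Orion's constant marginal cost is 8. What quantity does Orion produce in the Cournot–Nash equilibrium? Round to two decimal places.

11.92

Arcadia's profit: π_A = (127 - 3Q)q_A - (38q_A). Setting ∂π_A/∂q_A = 0: 89 - 6q_A - 3(q_Z + q_O) = 0.
Zephyr's first-order condition: 125 - 6q_Z - 3(q_A + q_O) = 0.
Orion's profit: π_O = (127 - 3Q)q_O - (8q_O). Setting ∂π_O/∂q_O = 0: 119 - 6q_O - 3(q_A + q_Z) = 0.
Adding the 3 first-order conditions: 333 − 12Q = 0, so Q = 111/4.
Back-substituting: q_A = (89 − 333/4)/3 = 23/12, q_Z = (125 − 333/4)/3 = 167/12, q_O = (119 − 333/4)/3 = 143/12.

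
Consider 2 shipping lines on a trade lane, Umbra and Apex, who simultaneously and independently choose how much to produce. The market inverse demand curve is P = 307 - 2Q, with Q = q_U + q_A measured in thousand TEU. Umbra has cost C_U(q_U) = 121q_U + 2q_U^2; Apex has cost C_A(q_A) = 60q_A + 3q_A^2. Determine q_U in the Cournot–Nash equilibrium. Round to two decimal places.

Umbra's profit: π_U = (307 - 2Q)q_U - (121q_U + 2q_U²). Setting ∂π_U/∂q_U = 0: 186 - 8q_U - 2(q_A) = 0.
Apex's profit: π_A = (307 - 2Q)q_A - (60q_A + 3q_A²). Setting ∂π_A/∂q_A = 0: 247 - 10q_A - 2(q_U) = 0.
Rearranging gives the reaction functions q_U = (186 - 2q_A)/8 and q_A = (247 - 2q_U)/10.
Solving the pair: q_U = 683/38, q_A = 401/19.

17.97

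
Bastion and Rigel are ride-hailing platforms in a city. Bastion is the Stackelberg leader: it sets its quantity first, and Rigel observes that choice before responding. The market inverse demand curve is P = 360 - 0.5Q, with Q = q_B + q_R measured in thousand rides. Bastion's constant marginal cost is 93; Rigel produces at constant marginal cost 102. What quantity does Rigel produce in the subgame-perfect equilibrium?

The follower Rigel best-responds to any q_B: π_R = (360 - 0.5Q)q_R - 102q_R.
∂π_R/∂q_R = 258 - (1/2)q_B - q_R = 0 gives the reaction function q_R = (258 - (1/2)q_B).
Bastion substitutes q_R(q_B) into its own profit: π_B = q_B(360 - (1/2)q_B - (258 - (1/2)q_B)/2) - 93q_B = (231 - (1/4)q_B)q_B - 93q_B.
Leader FOC: 138 - (1/2)q_B = 0, so q_B = 276.
Then q_R = (258 - (1/2)·276) = 120.

120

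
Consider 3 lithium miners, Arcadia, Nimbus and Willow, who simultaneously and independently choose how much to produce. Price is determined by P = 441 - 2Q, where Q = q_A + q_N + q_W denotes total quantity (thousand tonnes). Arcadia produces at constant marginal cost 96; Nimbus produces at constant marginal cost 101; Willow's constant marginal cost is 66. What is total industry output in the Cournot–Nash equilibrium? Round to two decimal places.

Arcadia's profit: π_A = (441 - 2Q)q_A - (96q_A). Setting ∂π_A/∂q_A = 0: 345 - 4q_A - 2(q_N + q_W) = 0.
Nimbus's first-order condition: 340 - 4q_N - 2(q_A + q_W) = 0.
Willow's first-order condition: 375 - 4q_W - 2(q_A + q_N) = 0.
Adding the 3 first-order conditions: 1060 − 8Q = 0, so Q = 265/2.
Back-substituting: q_A = (345 − 265)/2 = 40, q_N = (340 − 265)/2 = 75/2, q_W = (375 − 265)/2 = 55.
Total output Q = 40 + 75/2 + 55 = 265/2.

132.50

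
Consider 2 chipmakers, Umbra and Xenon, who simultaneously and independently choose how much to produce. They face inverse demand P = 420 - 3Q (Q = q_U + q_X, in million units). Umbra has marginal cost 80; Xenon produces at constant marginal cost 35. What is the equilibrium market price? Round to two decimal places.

Umbra's profit: π_U = (420 - 3Q)q_U - (80q_U). Setting ∂π_U/∂q_U = 0: 340 - 6q_U - 3(q_X) = 0.
Xenon's profit: π_X = (420 - 3Q)q_X - (35q_X). Setting ∂π_X/∂q_X = 0: 385 - 6q_X - 3(q_U) = 0.
Best responses: q_U = (340 - 3q_X)/6, q_X = (385 - 3q_U)/6.
Solving the pair: q_U = 295/9, q_X = 430/9.
Total output Q = 725/9, so price P = 420 - 3·(725/9) = 535/3.

178.33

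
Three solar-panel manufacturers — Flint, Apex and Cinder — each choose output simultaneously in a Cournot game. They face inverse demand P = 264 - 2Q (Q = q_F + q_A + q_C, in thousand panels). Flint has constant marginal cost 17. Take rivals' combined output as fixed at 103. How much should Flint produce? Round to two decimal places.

10.25

With rivals' combined output fixed at 103, Flint's profit is π_F = (264 - 2·103 - 2q_F)q_F - (17q_F) = (58 - 2q_F)q_F - (17q_F).
∂π_F/∂q_F = 41 - 4q_F = 0, so q_F = 41/4.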